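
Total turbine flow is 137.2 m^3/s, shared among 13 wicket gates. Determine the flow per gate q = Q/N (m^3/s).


q = 137.2 / 13 = 10.5538 m^3/s


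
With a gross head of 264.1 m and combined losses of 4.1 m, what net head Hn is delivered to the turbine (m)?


Hn = 264.1 - 4.1 = 260.0000 m


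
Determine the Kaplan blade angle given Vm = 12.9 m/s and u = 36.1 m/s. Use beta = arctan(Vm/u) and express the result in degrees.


beta = arctan(12.9 / 36.1) = 19.6639 degrees


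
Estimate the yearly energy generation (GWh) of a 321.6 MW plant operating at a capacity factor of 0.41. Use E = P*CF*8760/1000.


E = 321.6 * 0.41 * 8760 / 1000 = 1155.0586 GWh


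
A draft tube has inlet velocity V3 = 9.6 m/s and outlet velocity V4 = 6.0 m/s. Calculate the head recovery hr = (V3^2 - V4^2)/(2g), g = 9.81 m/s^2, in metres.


hr = (9.6^2 - 6.0^2) / (2*9.81) = 2.8624 m


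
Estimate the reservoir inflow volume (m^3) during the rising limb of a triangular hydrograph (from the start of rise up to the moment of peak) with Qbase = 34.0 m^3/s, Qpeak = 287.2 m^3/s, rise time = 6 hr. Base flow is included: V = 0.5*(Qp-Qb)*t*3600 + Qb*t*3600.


V = 0.5*(287.2 - 34.0)*6*3600 + 34.0*6*3600 = 3.4690e+06 m^3


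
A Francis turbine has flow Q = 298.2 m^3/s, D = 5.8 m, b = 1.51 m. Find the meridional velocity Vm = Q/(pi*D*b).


Vm = 298.2 / (pi * 5.8 * 1.51) = 10.8381 m/s


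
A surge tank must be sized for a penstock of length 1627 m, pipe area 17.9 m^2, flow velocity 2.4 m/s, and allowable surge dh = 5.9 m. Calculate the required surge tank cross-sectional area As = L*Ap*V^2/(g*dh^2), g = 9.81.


As = 1627 * 17.9 * 2.4^2 / (9.81 * 5.9^2) = 491.2358 m^2


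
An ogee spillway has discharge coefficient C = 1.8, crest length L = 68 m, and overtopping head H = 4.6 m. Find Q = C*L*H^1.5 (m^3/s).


Q = 1.8 * 68 * 4.6^1.5 = 1207.5863 m^3/s


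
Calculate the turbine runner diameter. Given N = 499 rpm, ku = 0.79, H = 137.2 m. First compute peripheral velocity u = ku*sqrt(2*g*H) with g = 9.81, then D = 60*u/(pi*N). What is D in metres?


u = 0.79 * sqrt(2*9.81*137.2) = 40.9877 m/s
D = 60 * 40.9877 / (pi * 499) = 1.5688 m


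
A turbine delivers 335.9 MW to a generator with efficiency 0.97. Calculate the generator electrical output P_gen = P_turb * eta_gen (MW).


P_gen = 335.9 * 0.97 = 325.8230 MW


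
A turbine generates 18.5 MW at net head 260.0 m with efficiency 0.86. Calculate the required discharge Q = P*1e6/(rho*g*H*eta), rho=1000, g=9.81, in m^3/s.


Q = 18.5 * 1e6 / (1000 * 9.81 * 260.0 * 0.86) = 8.4339 m^3/s


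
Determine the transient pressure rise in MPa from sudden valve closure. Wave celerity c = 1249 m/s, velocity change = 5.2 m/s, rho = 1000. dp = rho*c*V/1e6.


dp = 1000 * 1249 * 5.2 / 1e6 = 6.4948 MPa


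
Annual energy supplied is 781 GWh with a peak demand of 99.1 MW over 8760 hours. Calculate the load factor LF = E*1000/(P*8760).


LF = 781 * 1000 / (99.1 * 8760) = 0.8996


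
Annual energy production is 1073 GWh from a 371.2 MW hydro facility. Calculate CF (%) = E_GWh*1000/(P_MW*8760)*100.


CF = 1073 * 1000 / (371.2 * 8760) * 100 = 32.9980 %


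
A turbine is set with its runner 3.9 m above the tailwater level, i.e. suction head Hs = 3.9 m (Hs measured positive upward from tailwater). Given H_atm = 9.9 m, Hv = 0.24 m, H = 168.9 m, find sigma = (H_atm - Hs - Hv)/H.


sigma = (9.9 - 3.9 - 0.24) / 168.9 = 0.0341


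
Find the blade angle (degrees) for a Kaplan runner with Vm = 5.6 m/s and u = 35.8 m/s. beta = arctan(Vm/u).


beta = arctan(5.6 / 35.8) = 8.8904 degrees


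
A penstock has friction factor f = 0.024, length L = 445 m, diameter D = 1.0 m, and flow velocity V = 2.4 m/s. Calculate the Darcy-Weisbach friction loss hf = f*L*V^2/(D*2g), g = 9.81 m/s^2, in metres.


hf = 0.024 * 445 * 2.4^2 / (1.0 * 2 * 9.81) = 3.1354 m


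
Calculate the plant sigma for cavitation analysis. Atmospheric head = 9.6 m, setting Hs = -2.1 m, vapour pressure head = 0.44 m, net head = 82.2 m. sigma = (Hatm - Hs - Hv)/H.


sigma = (9.6 - (-2.1) - 0.44) / 82.2 = 0.1370


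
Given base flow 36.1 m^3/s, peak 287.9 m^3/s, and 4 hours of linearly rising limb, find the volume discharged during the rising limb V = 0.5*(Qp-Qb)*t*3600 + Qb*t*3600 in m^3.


V = 0.5*(287.9 - 36.1)*4*3600 + 36.1*4*3600 = 2.3328e+06 m^3


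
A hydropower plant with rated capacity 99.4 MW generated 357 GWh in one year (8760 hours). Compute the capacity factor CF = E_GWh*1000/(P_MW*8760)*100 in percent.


CF = 357 * 1000 / (99.4 * 8760) * 100 = 40.9994 %


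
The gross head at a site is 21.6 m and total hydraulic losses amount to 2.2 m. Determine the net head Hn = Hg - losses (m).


Hn = 21.6 - 2.2 = 19.4000 m


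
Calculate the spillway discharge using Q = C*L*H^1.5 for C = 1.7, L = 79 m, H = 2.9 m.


Q = 1.7 * 79 * 2.9^1.5 = 663.2435 m^3/s


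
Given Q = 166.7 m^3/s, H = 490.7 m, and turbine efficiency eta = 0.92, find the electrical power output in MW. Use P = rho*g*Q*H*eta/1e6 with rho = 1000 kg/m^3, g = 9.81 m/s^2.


P = 1000 * 9.81 * 166.7 * 490.7 * 0.92 / 1e6 = 738.2586 MW


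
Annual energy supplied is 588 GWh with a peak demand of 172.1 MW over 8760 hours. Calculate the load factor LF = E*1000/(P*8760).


LF = 588 * 1000 / (172.1 * 8760) = 0.3900


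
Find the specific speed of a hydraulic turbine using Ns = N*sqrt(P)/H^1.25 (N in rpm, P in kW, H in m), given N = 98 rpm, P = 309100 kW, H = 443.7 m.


Ns = 98 * 309100^0.5 / 443.7^1.25 = 26.7555


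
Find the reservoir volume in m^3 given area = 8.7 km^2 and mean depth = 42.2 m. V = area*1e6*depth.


V = 8.7 * 1e6 * 42.2 = 3.6714e+08 m^3


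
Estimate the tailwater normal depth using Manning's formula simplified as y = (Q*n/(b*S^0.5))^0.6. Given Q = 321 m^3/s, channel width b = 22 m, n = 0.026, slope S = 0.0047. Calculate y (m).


y = (321 * 0.026 / (22 * 0.0047^0.5))^0.6 = 2.7913 m


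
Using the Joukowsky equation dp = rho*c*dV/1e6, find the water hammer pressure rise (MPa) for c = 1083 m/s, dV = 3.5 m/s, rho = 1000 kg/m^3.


dp = 1000 * 1083 * 3.5 / 1e6 = 3.7905 MPa


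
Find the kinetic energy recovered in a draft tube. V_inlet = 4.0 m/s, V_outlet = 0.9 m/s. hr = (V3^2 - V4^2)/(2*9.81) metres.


hr = (4.0^2 - 0.9^2) / (2*9.81) = 0.7742 m


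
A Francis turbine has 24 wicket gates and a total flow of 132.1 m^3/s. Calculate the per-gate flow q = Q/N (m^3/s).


q = 132.1 / 24 = 5.5042 m^3/s


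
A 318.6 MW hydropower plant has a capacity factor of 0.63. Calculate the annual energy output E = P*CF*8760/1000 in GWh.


E = 318.6 * 0.63 * 8760 / 1000 = 1758.2897 GWh


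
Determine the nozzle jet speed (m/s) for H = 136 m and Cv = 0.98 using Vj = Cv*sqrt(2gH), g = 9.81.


Vj = 0.98 * sqrt(2*9.81*136) = 50.6227 m/s


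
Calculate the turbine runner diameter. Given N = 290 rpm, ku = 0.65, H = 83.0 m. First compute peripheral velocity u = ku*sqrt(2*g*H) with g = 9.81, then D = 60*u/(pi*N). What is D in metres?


u = 0.65 * sqrt(2*9.81*83.0) = 26.2302 m/s
D = 60 * 26.2302 / (pi * 290) = 1.7274 m


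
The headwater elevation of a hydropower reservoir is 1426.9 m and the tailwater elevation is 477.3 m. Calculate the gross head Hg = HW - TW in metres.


Hg = 1426.9 - 477.3 = 949.6000 m


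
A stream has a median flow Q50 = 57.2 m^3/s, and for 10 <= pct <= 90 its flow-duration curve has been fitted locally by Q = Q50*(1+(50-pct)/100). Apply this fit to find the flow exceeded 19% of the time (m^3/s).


Q = 57.2 * (1 + (50 - 19)/100) = 74.9320 m^3/s


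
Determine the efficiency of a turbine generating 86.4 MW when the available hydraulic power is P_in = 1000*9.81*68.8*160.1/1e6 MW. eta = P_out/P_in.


P_in = 1000 * 9.81 * 68.8 * 160.1 / 1e6 = 108.0560 MW
eta = 86.4 / 108.0560 = 0.7996


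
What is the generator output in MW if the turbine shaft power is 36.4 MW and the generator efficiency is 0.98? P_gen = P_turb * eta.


P_gen = 36.4 * 0.98 = 35.6720 MW


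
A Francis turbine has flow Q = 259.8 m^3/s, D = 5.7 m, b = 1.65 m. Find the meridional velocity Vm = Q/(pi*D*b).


Vm = 259.8 / (pi * 5.7 * 1.65) = 8.7929 m/s


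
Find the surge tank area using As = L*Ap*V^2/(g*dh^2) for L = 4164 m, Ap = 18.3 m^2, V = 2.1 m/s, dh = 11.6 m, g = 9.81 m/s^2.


As = 4164 * 18.3 * 2.1^2 / (9.81 * 11.6^2) = 254.5748 m^2


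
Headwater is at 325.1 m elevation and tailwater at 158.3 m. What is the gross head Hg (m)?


Hg = 325.1 - 158.3 = 166.8000 m


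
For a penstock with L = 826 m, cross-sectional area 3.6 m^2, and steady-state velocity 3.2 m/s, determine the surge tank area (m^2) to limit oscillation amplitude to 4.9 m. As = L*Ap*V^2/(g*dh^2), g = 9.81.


As = 826 * 3.6 * 3.2^2 / (9.81 * 4.9^2) = 129.2770 m^2


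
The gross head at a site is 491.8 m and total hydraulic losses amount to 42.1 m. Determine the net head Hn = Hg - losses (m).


Hn = 491.8 - 42.1 = 449.7000 m


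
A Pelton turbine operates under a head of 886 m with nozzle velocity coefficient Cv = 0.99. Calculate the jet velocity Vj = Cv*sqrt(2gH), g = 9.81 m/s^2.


Vj = 0.99 * sqrt(2*9.81*886) = 130.5274 m/s


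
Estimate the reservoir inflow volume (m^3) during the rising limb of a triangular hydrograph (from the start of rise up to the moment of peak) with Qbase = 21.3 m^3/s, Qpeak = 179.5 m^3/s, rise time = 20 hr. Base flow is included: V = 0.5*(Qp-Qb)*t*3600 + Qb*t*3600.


V = 0.5*(179.5 - 21.3)*20*3600 + 21.3*20*3600 = 7.2288e+06 m^3


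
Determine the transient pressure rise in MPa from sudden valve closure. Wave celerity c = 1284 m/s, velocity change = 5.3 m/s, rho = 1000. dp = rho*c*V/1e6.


dp = 1000 * 1284 * 5.3 / 1e6 = 6.8052 MPa


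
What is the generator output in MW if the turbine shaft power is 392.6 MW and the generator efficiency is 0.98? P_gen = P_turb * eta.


P_gen = 392.6 * 0.98 = 384.7480 MW


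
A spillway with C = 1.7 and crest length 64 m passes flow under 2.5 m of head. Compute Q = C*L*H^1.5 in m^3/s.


Q = 1.7 * 64 * 2.5^1.5 = 430.0698 m^3/s


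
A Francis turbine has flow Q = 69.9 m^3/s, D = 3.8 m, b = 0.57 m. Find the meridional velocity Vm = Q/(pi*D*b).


Vm = 69.9 / (pi * 3.8 * 0.57) = 10.2723 m/s


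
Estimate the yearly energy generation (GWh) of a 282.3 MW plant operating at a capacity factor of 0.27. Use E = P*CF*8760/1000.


E = 282.3 * 0.27 * 8760 / 1000 = 667.6960 GWh


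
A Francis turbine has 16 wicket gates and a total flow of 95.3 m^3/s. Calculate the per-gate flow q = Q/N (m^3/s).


q = 95.3 / 16 = 5.9562 m^3/s


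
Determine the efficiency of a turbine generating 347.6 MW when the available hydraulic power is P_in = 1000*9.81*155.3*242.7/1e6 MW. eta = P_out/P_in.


P_in = 1000 * 9.81 * 155.3 * 242.7 / 1e6 = 369.7518 MW
eta = 347.6 / 369.7518 = 0.9401


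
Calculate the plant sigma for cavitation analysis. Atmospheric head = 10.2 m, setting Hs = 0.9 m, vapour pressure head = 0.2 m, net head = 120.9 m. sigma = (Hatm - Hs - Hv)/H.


sigma = (10.2 - 0.9 - 0.2) / 120.9 = 0.0753


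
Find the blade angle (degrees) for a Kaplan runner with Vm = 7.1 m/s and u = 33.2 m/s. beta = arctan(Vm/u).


beta = arctan(7.1 / 33.2) = 12.0712 degrees


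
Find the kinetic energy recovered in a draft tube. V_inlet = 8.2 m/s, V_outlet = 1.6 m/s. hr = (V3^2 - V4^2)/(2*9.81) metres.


hr = (8.2^2 - 1.6^2) / (2*9.81) = 3.2966 m


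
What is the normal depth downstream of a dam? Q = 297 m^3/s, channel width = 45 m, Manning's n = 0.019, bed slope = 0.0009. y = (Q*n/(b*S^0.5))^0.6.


y = (297 * 0.019 / (45 * 0.0009^0.5))^0.6 = 2.3589 m


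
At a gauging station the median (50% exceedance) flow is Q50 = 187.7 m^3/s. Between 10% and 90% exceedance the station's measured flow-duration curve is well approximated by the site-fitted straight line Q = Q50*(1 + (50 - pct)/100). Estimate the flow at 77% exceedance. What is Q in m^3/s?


Q = 187.7 * (1 + (50 - 77)/100) = 137.0210 m^3/s


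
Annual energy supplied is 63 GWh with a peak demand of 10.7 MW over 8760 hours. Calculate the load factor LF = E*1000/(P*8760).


LF = 63 * 1000 / (10.7 * 8760) = 0.6721


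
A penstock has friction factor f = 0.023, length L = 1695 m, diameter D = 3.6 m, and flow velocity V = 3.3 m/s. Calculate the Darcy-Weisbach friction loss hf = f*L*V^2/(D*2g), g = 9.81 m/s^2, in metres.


hf = 0.023 * 1695 * 3.3^2 / (3.6 * 2 * 9.81) = 6.0107 m


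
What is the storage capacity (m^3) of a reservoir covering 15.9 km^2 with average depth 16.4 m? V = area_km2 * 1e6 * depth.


V = 15.9 * 1e6 * 16.4 = 2.6076e+08 m^3


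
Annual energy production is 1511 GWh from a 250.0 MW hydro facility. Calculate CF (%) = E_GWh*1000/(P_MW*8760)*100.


CF = 1511 * 1000 / (250.0 * 8760) * 100 = 68.9954 %


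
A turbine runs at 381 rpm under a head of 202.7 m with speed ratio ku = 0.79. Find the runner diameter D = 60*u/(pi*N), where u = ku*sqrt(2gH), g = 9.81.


u = 0.79 * sqrt(2*9.81*202.7) = 49.8200 m/s
D = 60 * 49.8200 / (pi * 381) = 2.4974 m


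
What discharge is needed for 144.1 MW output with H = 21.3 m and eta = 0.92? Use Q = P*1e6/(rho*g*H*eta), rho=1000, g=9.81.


Q = 144.1 * 1e6 / (1000 * 9.81 * 21.3 * 0.92) = 749.5965 m^3/s


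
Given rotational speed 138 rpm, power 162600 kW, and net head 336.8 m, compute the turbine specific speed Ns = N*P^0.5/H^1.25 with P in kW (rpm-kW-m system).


Ns = 138 * 162600^0.5 / 336.8^1.25 = 38.5677


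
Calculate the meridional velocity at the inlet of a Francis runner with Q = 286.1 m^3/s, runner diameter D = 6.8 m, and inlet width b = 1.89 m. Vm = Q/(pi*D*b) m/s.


Vm = 286.1 / (pi * 6.8 * 1.89) = 7.0859 m/s


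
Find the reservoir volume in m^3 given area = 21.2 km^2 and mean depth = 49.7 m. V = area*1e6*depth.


V = 21.2 * 1e6 * 49.7 = 1.0536e+09 m^3


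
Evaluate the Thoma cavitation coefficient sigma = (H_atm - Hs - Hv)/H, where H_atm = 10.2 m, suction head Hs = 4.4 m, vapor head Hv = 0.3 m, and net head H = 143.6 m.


sigma = (10.2 - 4.4 - 0.3) / 143.6 = 0.0383


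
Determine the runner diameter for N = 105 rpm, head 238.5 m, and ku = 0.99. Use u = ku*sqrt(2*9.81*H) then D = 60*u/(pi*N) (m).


u = 0.99 * sqrt(2*9.81*238.5) = 67.7219 m/s
D = 60 * 67.7219 / (pi * 105) = 12.3180 m


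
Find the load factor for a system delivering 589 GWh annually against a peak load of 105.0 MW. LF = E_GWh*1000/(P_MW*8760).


LF = 589 * 1000 / (105.0 * 8760) = 0.6404


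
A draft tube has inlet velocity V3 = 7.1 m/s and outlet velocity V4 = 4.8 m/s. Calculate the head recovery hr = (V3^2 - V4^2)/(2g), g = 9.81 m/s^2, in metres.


hr = (7.1^2 - 4.8^2) / (2*9.81) = 1.3950 m


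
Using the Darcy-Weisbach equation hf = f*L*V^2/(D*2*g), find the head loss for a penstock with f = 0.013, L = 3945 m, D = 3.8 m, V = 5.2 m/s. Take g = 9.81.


hf = 0.013 * 3945 * 5.2^2 / (3.8 * 2 * 9.81) = 18.6001 m


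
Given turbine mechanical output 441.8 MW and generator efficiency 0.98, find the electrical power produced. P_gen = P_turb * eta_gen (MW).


P_gen = 441.8 * 0.98 = 432.9640 MW


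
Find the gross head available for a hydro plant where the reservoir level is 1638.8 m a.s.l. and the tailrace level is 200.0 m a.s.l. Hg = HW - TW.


Hg = 1638.8 - 200.0 = 1438.8000 m


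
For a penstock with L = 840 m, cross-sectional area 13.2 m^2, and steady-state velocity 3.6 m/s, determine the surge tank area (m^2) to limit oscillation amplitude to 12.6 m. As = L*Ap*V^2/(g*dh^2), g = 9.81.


As = 840 * 13.2 * 3.6^2 / (9.81 * 12.6^2) = 92.2674 m^2


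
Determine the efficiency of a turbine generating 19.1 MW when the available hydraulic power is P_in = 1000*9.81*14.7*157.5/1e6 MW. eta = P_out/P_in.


P_in = 1000 * 9.81 * 14.7 * 157.5 / 1e6 = 22.7126 MW
eta = 19.1 / 22.7126 = 0.8409


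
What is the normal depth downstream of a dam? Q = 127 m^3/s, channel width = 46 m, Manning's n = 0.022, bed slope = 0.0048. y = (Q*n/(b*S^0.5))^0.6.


y = (127 * 0.022 / (46 * 0.0048^0.5))^0.6 = 0.9241 m


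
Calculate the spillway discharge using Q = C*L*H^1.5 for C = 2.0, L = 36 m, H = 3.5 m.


Q = 2.0 * 36 * 3.5^1.5 = 471.4488 m^3/s


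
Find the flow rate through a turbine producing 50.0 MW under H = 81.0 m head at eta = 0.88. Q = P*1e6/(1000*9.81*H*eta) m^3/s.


Q = 50.0 * 1e6 / (1000 * 9.81 * 81.0 * 0.88) = 71.5045 m^3/s


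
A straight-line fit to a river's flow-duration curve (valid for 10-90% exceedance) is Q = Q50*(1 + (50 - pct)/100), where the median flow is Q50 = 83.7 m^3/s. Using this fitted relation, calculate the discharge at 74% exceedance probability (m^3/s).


Q = 83.7 * (1 + (50 - 74)/100) = 63.6120 m^3/s


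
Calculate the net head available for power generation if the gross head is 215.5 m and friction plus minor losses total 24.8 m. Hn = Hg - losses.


Hn = 215.5 - 24.8 = 190.7000 m


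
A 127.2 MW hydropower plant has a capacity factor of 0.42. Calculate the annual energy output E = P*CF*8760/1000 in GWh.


E = 127.2 * 0.42 * 8760 / 1000 = 467.9942 GWh


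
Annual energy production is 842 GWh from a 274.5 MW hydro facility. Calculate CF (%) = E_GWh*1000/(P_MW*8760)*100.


CF = 842 * 1000 / (274.5 * 8760) * 100 = 35.0159 %


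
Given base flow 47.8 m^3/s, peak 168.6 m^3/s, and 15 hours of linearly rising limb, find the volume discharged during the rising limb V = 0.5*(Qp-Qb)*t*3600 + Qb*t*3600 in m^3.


V = 0.5*(168.6 - 47.8)*15*3600 + 47.8*15*3600 = 5.8428e+06 m^3


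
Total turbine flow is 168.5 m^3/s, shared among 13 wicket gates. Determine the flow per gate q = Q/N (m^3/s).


q = 168.5 / 13 = 12.9615 m^3/s


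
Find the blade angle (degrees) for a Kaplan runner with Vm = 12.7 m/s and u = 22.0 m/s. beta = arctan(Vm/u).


beta = arctan(12.7 / 22.0) = 29.9967 degrees


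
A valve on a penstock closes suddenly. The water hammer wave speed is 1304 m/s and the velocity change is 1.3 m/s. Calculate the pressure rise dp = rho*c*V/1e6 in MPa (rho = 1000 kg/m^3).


dp = 1000 * 1304 * 1.3 / 1e6 = 1.6952 MPa


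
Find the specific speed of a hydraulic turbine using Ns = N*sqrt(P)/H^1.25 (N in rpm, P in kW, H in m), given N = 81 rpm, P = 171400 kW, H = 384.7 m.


Ns = 81 * 171400^0.5 / 384.7^1.25 = 19.6828


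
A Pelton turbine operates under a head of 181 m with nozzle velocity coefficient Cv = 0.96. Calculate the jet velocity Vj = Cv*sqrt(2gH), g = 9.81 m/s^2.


Vj = 0.96 * sqrt(2*9.81*181) = 57.2084 m/s


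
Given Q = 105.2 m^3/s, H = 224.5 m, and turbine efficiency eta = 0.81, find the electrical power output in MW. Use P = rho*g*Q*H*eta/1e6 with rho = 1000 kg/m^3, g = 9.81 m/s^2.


P = 1000 * 9.81 * 105.2 * 224.5 * 0.81 / 1e6 = 187.6662 MW


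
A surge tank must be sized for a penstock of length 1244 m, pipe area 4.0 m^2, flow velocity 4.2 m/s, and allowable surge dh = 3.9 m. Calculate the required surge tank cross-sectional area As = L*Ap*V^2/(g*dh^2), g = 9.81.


As = 1244 * 4.0 * 4.2^2 / (9.81 * 3.9^2) = 588.2755 m^2


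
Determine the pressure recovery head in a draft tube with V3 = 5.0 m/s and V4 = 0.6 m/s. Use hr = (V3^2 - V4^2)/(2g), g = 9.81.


hr = (5.0^2 - 0.6^2) / (2*9.81) = 1.2559 m


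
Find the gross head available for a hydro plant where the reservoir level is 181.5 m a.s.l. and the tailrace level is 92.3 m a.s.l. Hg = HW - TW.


Hg = 181.5 - 92.3 = 89.2000 m


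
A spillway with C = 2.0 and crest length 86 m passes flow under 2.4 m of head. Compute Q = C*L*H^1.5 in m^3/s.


Q = 2.0 * 86 * 2.4^1.5 = 639.5070 m^3/s


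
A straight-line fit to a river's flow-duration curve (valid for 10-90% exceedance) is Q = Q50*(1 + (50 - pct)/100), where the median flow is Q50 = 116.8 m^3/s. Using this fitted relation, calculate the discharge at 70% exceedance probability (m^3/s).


Q = 116.8 * (1 + (50 - 70)/100) = 93.4400 m^3/s


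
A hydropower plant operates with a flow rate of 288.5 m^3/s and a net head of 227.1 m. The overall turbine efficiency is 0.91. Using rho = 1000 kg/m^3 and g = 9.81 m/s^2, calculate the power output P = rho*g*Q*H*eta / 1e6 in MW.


P = 1000 * 9.81 * 288.5 * 227.1 * 0.91 / 1e6 = 584.8889 MW


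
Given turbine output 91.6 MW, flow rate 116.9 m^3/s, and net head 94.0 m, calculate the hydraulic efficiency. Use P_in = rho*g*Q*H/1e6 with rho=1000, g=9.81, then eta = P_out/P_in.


P_in = 1000 * 9.81 * 116.9 * 94.0 / 1e6 = 107.7982 MW
eta = 91.6 / 107.7982 = 0.8497


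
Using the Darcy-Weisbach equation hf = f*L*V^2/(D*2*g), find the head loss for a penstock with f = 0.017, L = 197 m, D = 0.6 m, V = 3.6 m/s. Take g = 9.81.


hf = 0.017 * 197 * 3.6^2 / (0.6 * 2 * 9.81) = 3.6870 m


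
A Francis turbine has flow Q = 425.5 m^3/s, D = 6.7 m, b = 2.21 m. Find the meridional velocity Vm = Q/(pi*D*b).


Vm = 425.5 / (pi * 6.7 * 2.21) = 9.1471 m/s


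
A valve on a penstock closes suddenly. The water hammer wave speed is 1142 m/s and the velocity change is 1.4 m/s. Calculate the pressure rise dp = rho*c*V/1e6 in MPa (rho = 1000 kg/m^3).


dp = 1000 * 1142 * 1.4 / 1e6 = 1.5988 MPa


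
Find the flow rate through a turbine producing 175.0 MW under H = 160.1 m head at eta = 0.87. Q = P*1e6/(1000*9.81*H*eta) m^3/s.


Q = 175.0 * 1e6 / (1000 * 9.81 * 160.1 * 0.87) = 128.0733 m^3/s


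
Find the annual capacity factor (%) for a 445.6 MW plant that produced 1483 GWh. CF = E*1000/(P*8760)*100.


CF = 1483 * 1000 / (445.6 * 8760) * 100 = 37.9920 %


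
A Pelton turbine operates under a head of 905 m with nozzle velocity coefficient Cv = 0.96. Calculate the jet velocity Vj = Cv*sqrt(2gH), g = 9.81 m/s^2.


Vj = 0.96 * sqrt(2*9.81*905) = 127.9219 m/s


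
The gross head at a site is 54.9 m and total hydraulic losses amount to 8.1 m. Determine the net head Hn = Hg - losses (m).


Hn = 54.9 - 8.1 = 46.8000 m


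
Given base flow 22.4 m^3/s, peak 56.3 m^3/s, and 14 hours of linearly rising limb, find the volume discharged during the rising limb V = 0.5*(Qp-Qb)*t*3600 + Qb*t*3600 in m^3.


V = 0.5*(56.3 - 22.4)*14*3600 + 22.4*14*3600 = 1.9832e+06 m^3


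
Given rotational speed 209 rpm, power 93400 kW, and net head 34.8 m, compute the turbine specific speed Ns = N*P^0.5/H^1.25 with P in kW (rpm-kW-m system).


Ns = 209 * 93400^0.5 / 34.8^1.25 = 755.6935


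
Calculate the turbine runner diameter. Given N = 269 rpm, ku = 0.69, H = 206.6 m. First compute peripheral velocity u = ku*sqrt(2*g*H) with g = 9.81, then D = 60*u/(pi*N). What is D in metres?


u = 0.69 * sqrt(2*9.81*206.6) = 43.9303 m/s
D = 60 * 43.9303 / (pi * 269) = 3.1190 m


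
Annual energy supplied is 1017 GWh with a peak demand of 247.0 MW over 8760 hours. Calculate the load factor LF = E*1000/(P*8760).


LF = 1017 * 1000 / (247.0 * 8760) = 0.4700


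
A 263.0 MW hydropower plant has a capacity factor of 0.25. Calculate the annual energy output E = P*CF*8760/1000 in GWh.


E = 263.0 * 0.25 * 8760 / 1000 = 575.9700 GWh


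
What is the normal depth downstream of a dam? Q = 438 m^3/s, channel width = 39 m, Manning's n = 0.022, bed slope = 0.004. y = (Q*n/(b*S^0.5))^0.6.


y = (438 * 0.022 / (39 * 0.004^0.5))^0.6 = 2.2651 m


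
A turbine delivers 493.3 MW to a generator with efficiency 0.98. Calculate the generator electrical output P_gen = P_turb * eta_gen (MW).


P_gen = 493.3 * 0.98 = 483.4340 MW


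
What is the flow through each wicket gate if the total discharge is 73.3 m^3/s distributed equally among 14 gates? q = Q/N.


q = 73.3 / 14 = 5.2357 m^3/s


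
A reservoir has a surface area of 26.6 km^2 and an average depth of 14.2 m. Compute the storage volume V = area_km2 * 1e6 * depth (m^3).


V = 26.6 * 1e6 * 14.2 = 3.7772e+08 m^3


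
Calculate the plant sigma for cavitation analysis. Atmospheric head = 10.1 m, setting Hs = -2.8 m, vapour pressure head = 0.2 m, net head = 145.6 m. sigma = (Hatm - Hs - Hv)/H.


sigma = (10.1 - (-2.8) - 0.2) / 145.6 = 0.0872


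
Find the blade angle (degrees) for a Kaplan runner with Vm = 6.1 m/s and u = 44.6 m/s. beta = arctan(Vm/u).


beta = arctan(6.1 / 44.6) = 7.7881 degrees


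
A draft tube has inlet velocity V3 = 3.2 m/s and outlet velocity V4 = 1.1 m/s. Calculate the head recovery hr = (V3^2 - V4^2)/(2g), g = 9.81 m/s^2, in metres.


hr = (3.2^2 - 1.1^2) / (2*9.81) = 0.4602 m


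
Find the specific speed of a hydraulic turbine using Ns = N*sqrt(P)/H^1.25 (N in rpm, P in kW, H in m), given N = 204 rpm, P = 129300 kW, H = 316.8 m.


Ns = 204 * 129300^0.5 / 316.8^1.25 = 54.8843


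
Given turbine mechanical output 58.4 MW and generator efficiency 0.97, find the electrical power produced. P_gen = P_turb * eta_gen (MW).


P_gen = 58.4 * 0.97 = 56.6480 MW


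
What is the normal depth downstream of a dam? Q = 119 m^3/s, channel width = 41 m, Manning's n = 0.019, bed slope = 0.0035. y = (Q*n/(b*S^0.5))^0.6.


y = (119 * 0.019 / (41 * 0.0035^0.5))^0.6 = 0.9587 m


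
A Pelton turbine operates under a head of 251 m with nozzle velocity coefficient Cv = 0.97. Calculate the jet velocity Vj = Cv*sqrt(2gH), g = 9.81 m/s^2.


Vj = 0.97 * sqrt(2*9.81*251) = 68.0704 m/s


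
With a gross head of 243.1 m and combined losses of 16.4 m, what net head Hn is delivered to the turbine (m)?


Hn = 243.1 - 16.4 = 226.7000 m


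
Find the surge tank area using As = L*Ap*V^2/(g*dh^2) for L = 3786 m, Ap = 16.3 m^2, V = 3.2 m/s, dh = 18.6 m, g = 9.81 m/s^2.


As = 3786 * 16.3 * 3.2^2 / (9.81 * 18.6^2) = 186.1973 m^2


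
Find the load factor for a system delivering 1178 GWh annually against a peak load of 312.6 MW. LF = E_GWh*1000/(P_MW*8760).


LF = 1178 * 1000 / (312.6 * 8760) = 0.4302


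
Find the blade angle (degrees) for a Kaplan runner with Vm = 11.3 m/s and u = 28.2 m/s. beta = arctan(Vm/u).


beta = arctan(11.3 / 28.2) = 21.8364 degrees


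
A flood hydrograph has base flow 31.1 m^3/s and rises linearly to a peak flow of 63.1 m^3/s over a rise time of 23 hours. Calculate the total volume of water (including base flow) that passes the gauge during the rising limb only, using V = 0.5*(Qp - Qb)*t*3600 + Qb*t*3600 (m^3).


V = 0.5*(63.1 - 31.1)*23*3600 + 31.1*23*3600 = 3.8999e+06 m^3


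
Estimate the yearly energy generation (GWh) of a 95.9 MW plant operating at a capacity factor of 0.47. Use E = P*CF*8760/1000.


E = 95.9 * 0.47 * 8760 / 1000 = 394.8395 GWh


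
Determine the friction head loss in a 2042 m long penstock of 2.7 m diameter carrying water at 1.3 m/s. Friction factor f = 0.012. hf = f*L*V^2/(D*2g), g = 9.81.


hf = 0.012 * 2042 * 1.3^2 / (2.7 * 2 * 9.81) = 0.7817 m


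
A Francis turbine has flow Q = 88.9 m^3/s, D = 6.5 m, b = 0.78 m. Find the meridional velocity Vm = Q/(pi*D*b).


Vm = 88.9 / (pi * 6.5 * 0.78) = 5.5814 m/s


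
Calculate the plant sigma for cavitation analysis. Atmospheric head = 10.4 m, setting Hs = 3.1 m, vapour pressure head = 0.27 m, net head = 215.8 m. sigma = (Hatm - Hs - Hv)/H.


sigma = (10.4 - 3.1 - 0.27) / 215.8 = 0.0326


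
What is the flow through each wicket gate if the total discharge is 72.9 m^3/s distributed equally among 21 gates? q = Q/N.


q = 72.9 / 21 = 3.4714 m^3/s


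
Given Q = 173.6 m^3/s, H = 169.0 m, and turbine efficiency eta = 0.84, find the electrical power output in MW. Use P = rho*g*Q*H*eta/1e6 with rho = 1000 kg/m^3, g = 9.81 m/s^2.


P = 1000 * 9.81 * 173.6 * 169.0 * 0.84 / 1e6 = 241.7602 MW


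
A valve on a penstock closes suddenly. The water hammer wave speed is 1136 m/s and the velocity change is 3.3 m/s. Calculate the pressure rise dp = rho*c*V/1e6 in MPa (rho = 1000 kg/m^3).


dp = 1000 * 1136 * 3.3 / 1e6 = 3.7488 MPa


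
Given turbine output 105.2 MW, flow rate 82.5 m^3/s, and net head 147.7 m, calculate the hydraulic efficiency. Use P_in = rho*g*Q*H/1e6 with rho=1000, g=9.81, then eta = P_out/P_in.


P_in = 1000 * 9.81 * 82.5 * 147.7 / 1e6 = 119.5373 MW
eta = 105.2 / 119.5373 = 0.8801


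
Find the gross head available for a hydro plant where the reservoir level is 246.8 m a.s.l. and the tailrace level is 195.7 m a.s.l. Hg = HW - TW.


Hg = 246.8 - 195.7 = 51.1000 m


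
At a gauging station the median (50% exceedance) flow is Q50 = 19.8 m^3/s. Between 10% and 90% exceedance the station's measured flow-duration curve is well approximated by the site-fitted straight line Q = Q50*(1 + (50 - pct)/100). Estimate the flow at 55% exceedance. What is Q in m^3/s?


Q = 19.8 * (1 + (50 - 55)/100) = 18.8100 m^3/s


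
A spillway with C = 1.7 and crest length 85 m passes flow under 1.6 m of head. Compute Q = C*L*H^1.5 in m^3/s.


Q = 1.7 * 85 * 1.6^1.5 = 292.4474 m^3/s


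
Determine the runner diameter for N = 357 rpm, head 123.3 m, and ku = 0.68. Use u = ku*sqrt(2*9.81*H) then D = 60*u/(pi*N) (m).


u = 0.68 * sqrt(2*9.81*123.3) = 33.4457 m/s
D = 60 * 33.4457 / (pi * 357) = 1.7893 m


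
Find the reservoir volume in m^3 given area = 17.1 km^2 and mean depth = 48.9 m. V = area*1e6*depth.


V = 17.1 * 1e6 * 48.9 = 8.3619e+08 m^3


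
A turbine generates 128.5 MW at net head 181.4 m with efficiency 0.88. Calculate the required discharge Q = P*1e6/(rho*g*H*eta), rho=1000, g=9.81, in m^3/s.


Q = 128.5 * 1e6 / (1000 * 9.81 * 181.4 * 0.88) = 82.0567 m^3/s


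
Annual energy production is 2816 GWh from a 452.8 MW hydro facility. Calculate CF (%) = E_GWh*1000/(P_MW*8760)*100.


CF = 2816 * 1000 / (452.8 * 8760) * 100 = 70.9941 %


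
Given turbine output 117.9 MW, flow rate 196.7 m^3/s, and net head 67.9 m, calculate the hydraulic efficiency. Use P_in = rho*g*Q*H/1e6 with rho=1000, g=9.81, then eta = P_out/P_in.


P_in = 1000 * 9.81 * 196.7 * 67.9 / 1e6 = 131.0217 MW
eta = 117.9 / 131.0217 = 0.8999


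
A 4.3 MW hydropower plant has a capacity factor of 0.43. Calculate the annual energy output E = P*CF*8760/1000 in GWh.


E = 4.3 * 0.43 * 8760 / 1000 = 16.1972 GWh


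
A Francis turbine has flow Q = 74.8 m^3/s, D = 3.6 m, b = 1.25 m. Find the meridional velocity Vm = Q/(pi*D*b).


Vm = 74.8 / (pi * 3.6 * 1.25) = 5.2910 m/s


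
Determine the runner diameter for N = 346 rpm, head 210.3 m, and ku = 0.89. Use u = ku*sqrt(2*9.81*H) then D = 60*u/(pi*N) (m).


u = 0.89 * sqrt(2*9.81*210.3) = 57.1688 m/s
D = 60 * 57.1688 / (pi * 346) = 3.1556 m


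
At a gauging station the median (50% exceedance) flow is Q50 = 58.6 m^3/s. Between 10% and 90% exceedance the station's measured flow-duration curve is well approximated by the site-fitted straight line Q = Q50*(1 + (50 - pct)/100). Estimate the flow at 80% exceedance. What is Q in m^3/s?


Q = 58.6 * (1 + (50 - 80)/100) = 41.0200 m^3/s


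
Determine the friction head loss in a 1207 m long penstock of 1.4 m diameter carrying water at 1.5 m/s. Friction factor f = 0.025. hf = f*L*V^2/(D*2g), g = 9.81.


hf = 0.025 * 1207 * 1.5^2 / (1.4 * 2 * 9.81) = 2.4717 m


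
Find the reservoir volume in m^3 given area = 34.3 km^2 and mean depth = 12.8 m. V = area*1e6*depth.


V = 34.3 * 1e6 * 12.8 = 4.3904e+08 m^3


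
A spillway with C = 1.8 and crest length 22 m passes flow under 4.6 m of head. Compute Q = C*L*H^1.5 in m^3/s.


Q = 1.8 * 22 * 4.6^1.5 = 390.6897 m^3/s


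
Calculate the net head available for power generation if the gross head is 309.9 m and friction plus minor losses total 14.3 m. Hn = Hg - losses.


Hn = 309.9 - 14.3 = 295.6000 m


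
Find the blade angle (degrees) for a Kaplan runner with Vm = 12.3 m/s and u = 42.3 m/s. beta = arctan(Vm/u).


beta = arctan(12.3 / 42.3) = 16.2134 degrees


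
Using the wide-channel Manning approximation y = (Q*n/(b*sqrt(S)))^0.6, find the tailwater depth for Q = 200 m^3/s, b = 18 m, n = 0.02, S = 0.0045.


y = (200 * 0.02 / (18 * 0.0045^0.5))^0.6 = 2.0517 m


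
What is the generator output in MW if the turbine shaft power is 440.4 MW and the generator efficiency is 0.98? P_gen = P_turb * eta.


P_gen = 440.4 * 0.98 = 431.5920 MW


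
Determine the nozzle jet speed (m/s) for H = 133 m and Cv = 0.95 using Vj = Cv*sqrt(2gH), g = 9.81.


Vj = 0.95 * sqrt(2*9.81*133) = 48.5287 m/s


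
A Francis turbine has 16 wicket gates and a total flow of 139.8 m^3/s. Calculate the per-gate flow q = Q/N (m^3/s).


q = 139.8 / 16 = 8.7375 m^3/s


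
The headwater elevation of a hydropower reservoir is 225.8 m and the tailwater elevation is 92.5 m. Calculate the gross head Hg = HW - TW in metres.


Hg = 225.8 - 92.5 = 133.3000 m


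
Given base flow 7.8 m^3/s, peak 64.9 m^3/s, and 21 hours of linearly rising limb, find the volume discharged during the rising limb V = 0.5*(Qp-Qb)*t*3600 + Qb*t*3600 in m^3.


V = 0.5*(64.9 - 7.8)*21*3600 + 7.8*21*3600 = 2.7481e+06 m^3


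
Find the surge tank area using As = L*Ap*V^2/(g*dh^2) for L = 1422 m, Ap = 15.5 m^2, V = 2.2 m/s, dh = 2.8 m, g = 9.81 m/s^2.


As = 1422 * 15.5 * 2.2^2 / (9.81 * 2.8^2) = 1387.0483 m^2


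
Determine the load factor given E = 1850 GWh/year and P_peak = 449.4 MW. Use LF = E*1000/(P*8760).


LF = 1850 * 1000 / (449.4 * 8760) = 0.4699


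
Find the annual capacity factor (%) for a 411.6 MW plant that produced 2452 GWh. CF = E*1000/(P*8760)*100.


CF = 2452 * 1000 / (411.6 * 8760) * 100 = 68.0050 %


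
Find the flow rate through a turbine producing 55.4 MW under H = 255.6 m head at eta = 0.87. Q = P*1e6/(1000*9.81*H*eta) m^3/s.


Q = 55.4 * 1e6 / (1000 * 9.81 * 255.6 * 0.87) = 25.3957 m^3/s


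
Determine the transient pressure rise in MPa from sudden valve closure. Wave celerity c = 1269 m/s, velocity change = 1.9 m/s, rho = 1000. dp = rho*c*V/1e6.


dp = 1000 * 1269 * 1.9 / 1e6 = 2.4111 MPa


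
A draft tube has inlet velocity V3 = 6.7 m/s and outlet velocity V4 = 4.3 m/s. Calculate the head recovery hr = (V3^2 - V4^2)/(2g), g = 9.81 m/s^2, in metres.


hr = (6.7^2 - 4.3^2) / (2*9.81) = 1.3456 m


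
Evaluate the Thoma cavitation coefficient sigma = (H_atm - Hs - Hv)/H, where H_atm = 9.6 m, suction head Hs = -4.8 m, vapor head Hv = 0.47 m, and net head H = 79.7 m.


sigma = (9.6 - (-4.8) - 0.47) / 79.7 = 0.1748


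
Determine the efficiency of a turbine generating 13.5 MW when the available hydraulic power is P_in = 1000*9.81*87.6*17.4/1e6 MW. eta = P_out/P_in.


P_in = 1000 * 9.81 * 87.6 * 17.4 / 1e6 = 14.9528 MW
eta = 13.5 / 14.9528 = 0.9028


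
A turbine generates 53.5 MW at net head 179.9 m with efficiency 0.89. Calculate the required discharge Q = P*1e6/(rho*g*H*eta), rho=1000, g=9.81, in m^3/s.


Q = 53.5 * 1e6 / (1000 * 9.81 * 179.9 * 0.89) = 34.0615 m^3/s


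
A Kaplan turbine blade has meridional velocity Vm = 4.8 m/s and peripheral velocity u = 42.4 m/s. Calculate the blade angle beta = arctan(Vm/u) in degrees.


beta = arctan(4.8 / 42.4) = 6.4588 degrees


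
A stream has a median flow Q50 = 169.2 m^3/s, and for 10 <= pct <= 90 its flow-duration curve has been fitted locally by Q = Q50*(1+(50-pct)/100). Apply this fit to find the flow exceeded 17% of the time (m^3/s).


Q = 169.2 * (1 + (50 - 17)/100) = 225.0360 m^3/s


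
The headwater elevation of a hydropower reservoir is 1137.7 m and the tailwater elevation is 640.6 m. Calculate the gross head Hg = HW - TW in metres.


Hg = 1137.7 - 640.6 = 497.1000 m


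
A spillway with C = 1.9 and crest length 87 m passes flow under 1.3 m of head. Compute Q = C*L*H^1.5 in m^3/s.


Q = 1.9 * 87 * 1.3^1.5 = 245.0123 m^3/s


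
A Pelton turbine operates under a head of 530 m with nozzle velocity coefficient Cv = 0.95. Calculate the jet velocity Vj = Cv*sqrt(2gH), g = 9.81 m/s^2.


Vj = 0.95 * sqrt(2*9.81*530) = 96.8748 m/s


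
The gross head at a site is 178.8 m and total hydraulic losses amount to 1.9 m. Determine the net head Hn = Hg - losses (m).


Hn = 178.8 - 1.9 = 176.9000 m


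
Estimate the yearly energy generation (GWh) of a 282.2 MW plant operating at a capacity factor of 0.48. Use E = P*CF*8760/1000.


E = 282.2 * 0.48 * 8760 / 1000 = 1186.5946 GWh


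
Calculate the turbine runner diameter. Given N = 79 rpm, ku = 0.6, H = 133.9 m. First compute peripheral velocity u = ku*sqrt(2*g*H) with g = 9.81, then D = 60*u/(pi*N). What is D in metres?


u = 0.6 * sqrt(2*9.81*133.9) = 30.7533 m/s
D = 60 * 30.7533 / (pi * 79) = 7.4347 m


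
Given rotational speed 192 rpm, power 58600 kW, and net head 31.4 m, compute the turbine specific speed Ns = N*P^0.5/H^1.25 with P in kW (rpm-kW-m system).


Ns = 192 * 58600^0.5 / 31.4^1.25 = 625.2993


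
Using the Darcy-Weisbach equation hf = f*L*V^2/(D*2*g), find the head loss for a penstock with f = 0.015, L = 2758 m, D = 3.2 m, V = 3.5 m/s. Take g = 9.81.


hf = 0.015 * 2758 * 3.5^2 / (3.2 * 2 * 9.81) = 8.0718 m


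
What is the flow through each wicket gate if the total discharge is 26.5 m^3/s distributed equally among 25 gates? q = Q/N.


q = 26.5 / 25 = 1.0600 m^3/s


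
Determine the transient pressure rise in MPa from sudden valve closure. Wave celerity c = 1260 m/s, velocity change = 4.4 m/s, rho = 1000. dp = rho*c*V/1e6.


dp = 1000 * 1260 * 4.4 / 1e6 = 5.5440 MPa


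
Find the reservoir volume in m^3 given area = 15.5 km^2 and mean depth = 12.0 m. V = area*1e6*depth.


V = 15.5 * 1e6 * 12.0 = 1.8600e+08 m^3


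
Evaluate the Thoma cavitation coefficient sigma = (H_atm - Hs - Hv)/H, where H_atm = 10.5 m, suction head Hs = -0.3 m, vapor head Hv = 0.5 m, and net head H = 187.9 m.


sigma = (10.5 - (-0.3) - 0.5) / 187.9 = 0.0548


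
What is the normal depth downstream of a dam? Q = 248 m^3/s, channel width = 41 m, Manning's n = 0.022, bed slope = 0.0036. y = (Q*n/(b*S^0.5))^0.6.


y = (248 * 0.022 / (41 * 0.0036^0.5))^0.6 = 1.6127 m


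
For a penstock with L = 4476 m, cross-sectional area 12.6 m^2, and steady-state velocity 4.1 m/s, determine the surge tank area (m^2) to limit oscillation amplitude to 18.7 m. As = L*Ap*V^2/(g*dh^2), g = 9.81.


As = 4476 * 12.6 * 4.1^2 / (9.81 * 18.7^2) = 276.3606 m^2


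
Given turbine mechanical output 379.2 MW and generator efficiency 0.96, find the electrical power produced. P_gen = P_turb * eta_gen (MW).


P_gen = 379.2 * 0.96 = 364.0320 MW


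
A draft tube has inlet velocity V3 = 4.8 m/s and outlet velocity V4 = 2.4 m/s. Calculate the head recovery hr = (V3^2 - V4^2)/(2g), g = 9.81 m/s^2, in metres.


hr = (4.8^2 - 2.4^2) / (2*9.81) = 0.8807 m


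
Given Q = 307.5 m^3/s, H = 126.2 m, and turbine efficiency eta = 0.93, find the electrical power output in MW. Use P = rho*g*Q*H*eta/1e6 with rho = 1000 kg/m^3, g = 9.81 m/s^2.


P = 1000 * 9.81 * 307.5 * 126.2 * 0.93 / 1e6 = 354.0433 MW


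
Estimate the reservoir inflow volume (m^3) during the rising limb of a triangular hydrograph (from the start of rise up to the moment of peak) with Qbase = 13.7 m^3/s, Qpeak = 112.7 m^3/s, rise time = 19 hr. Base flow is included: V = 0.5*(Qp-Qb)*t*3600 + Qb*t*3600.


V = 0.5*(112.7 - 13.7)*19*3600 + 13.7*19*3600 = 4.3229e+06 m^3


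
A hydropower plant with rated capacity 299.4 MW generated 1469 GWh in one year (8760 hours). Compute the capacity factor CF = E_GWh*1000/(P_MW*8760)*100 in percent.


CF = 1469 * 1000 / (299.4 * 8760) * 100 = 56.0100 %


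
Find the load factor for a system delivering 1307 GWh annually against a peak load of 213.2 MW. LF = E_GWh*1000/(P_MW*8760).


LF = 1307 * 1000 / (213.2 * 8760) = 0.6998


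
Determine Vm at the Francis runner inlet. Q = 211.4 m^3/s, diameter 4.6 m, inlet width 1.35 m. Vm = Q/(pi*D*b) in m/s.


Vm = 211.4 / (pi * 4.6 * 1.35) = 10.8359 m/s


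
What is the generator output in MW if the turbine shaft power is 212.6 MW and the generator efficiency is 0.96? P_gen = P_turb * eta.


P_gen = 212.6 * 0.96 = 204.0960 MW
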